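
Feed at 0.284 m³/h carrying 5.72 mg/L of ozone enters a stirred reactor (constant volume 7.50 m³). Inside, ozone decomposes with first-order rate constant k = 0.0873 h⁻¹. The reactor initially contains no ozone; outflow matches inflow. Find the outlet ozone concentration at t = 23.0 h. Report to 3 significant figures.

1.63 mg/L

Accumulation = in − out − consumed: V dC/dt = Q C_in − Q C − k V C.
dC/dt = (Q/V) C_in − (Q/V + k) C; effective rate a = Q/V + k = 0.037867 + 0.0873 = 0.12517 h⁻¹.
C_ss = Q C_in/(Q + kV) = 1.7305 mg/L; C(t) = C_ss + (C₀ − C_ss) e^(−a t).
C(23.0) = 1.7305 + (-1.7305)·e^(−0.12517·23.0) = 1.7305 + (-1.7305)·0.056200 = 1.6332 mg/L.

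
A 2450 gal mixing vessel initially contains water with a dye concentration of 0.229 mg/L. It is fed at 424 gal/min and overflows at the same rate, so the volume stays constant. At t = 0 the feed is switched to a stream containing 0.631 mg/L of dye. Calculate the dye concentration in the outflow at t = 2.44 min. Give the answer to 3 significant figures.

0.367 mg/L

Transient balance on the dissolved component: V dC/dt = Q(C_in − C).
So dC/dt = (C_in − C)/τ with τ = V/Q = 2450/424 = 5.7783 min.
Integrating: C(t) = C_in + (C₀ − C_in) e^(−t/τ).
C(2.44) = 0.631 + (0.229 − 0.631)·e^(−2.44/5.7783) = 0.631 + (-0.40200)·0.65556 = 0.36747 mg/L.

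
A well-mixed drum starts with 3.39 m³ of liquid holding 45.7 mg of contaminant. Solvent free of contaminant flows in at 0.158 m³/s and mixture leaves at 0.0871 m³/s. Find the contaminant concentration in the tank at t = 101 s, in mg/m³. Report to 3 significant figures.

1.07 mg/m³

Let m(t) be the amount of contaminant. Volume: V(t) = V₀ + (Q_in − Q_out) t = 3.39 + 0.070900 t; V(101) = 10.551 m³.
Solute balance: dm/dt = 0 − Q_out C = −Q_out m/V(t).
Separate: dm/m = −Q_out dt/V(t) ⇒ ln(m/m₀) = −(Q_out/(Q_in−Q_out)) ln(V/V₀).
m = m₀ (V₀/V)^(Q_out/(Q_in−Q_out)) = 45.7 × (3.39/10.551)^(1.2285) = 11.328 mg.
C = m/V = 11.328/10.551 = 1.0737 mg/m³.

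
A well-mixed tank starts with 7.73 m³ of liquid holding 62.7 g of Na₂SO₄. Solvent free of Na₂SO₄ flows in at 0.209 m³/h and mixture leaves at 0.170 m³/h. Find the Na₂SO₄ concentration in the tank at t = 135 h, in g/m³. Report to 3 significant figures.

Total volume: dV/dt = Q_in − Q_out = 0.039000 m³/h, so V(t) = 7.73 + 0.039000 t and V(135) = 12.995 m³.
Solute balance: dm/dt = 0 − Q_out C = −Q_out m/V(t).
Separate: dm/m = −Q_out dt/V(t) ⇒ ln(m/m₀) = −(Q_out/(Q_in−Q_out)) ln(V/V₀).
m = m₀ (V₀/V)^(Q_out/(Q_in−Q_out)) = 62.7 × (7.73/12.995)^(4.3590) = 6.5147 g.
C = m/V = 6.5147/12.995 = 0.50133 g/m³.

0.501 g/m³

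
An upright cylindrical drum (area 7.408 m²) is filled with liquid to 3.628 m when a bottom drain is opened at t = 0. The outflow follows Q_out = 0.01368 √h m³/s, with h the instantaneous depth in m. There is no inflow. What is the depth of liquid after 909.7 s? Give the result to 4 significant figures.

1.134 m

Accumulation of liquid (constant cross-section A): A dh/dt = −0.01368 √h.
Separate and integrate: 2(√h − √h₀) = −(0.01368/A) t.
√h = √3.628 − 0.01368·909.7/(2·7.408) = 1.90473 − 0.839950 = 1.06478.
h = 1.06478² = 1.13376 m.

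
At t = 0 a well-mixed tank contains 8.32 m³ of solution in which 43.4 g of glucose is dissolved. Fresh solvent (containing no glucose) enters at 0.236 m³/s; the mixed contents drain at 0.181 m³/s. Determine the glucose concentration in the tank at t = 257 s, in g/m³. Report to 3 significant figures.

Let m(t) be the amount of glucose. Volume: V(t) = V₀ + (Q_in − Q_out) t = 8.32 + 0.055000 t; V(257) = 22.455 m³.
No glucose enters, so dm/dt = −Q_out · (m/V).
Separate: dm/m = −Q_out dt/V(t) ⇒ ln(m/m₀) = −(Q_out/(Q_in−Q_out)) ln(V/V₀).
m = m₀ (V₀/V)^(Q_out/(Q_in−Q_out)) = 43.4 × (8.32/22.455)^(3.2909) = 1.6538 g.
C = m/V = 1.6538/22.455 = 0.073650 g/m³.

0.0736 g/m³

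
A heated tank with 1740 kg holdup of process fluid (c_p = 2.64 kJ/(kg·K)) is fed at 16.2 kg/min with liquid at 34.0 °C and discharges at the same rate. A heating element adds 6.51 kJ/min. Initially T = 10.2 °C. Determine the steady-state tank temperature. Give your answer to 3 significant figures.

34.2 °C

M c_p dT/dt = ṁ c_p (T_in − T) + Q̇.
At steady state dT/dt = 0 ⇒ T_ss = T_in + Q̇/(ṁ c_p) = 34.0 + 6.51/(16.2·2.64) = 34.152 °C.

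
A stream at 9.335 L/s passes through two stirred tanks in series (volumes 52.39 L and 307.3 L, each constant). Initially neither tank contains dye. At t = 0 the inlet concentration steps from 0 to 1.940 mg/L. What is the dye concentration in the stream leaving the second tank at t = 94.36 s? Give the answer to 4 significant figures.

1.807 mg/L

Species balance on tank i: dCᵢ/dt = (Cᵢ₋₁ − Cᵢ)/τᵢ with τᵢ = Vᵢ/Q.
τ₁ = 52.39/9.335 = 5.61221 s; τ₂ = 307.3/9.335 = 32.9191 s.
Solving the cascade with C₁(0)=C₂(0)=0 gives C₂(t) = C_in[1 − (τ₁ e^(−t/τ₁) − τ₂ e^(−t/τ₂))/(τ₁ − τ₂)].
At t = 94.36: e^(−t/τ₁) = 4.98955e-08, e^(−t/τ₂) = 0.0569023.
C₂ = 1.940·[1 − (5.61221·4.98955e-08 − 32.9191·0.0569023)/(-27.3069)] = 1.940·0.931403 = 1.80692 mg/L.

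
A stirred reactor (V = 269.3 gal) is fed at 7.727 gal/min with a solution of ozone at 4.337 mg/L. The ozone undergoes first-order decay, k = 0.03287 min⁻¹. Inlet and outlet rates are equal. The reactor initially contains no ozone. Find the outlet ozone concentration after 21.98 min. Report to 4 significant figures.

Species balance: V dC/dt = Q C_in − Q C − k V C.
This is linear with rate a = Q/V + k = 0.0615629 min⁻¹.
C_ss = Q C_in/(Q + kV) = 2.02137 mg/L; C(t) = C_ss + (C₀ − C_ss) e^(−a t).
C(21.98) = 2.02137 + (-2.02137)·e^(−0.0615629·21.98) = 2.02137 + (-2.02137)·0.258424 = 1.49900 mg/L.

1.499 mg/L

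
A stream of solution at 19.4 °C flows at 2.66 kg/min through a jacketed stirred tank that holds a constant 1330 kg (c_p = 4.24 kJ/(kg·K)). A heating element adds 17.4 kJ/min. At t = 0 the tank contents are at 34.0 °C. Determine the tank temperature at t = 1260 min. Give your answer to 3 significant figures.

22.0 °C

Energy balance: M c_p dT/dt = ṁ c_p (T_in − T) + 17.4.
τ = M/ṁ = 500.00 min; T_ss = T_in + Q̇/(ṁ c_p) = 19.4 + 17.4/(2.66·4.24) = 20.943 °C.
This is linear first-order; T(t) = T_ss + (T₀ − T_ss) e^(−t/τ).
T(1260) = 20.943 + (13.057)·e^(−1260/500.00) = 20.943 + (13.057)·0.080460 = 21.993 °C.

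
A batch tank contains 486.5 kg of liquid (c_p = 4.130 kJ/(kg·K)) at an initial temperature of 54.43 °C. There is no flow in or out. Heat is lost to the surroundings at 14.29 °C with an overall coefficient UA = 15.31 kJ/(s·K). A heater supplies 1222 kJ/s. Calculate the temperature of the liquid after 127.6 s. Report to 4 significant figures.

Energy balance: M c_p dT/dt = −UA(T − T_amb) + Q̇.
dT/dt = (T_ss − T)/τ with T_ss = T_amb + Q̇/UA = 14.29 + 1222/15.31 = 94.1071 °C, τ = M c_p/UA = 486.5·4.130/15.31 = 131.237 s.
This is linear first-order; T(t) = T_ss + (T₀ − T_ss) e^(−t/τ).
T(127.6) = 94.1071 + (-39.6771)·0.378218 = 79.1005 °C.

79.10 °C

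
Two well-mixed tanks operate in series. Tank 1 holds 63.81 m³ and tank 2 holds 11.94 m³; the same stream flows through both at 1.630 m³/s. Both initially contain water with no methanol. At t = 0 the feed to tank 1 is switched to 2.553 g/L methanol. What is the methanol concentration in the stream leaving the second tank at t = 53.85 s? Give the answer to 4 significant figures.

1.760 g/L

Each tank obeys Vᵢ dCᵢ/dt = Q(Cᵢ₋₁ − Cᵢ), so τᵢ = Vᵢ/Q.
τ₁ = 63.81/1.630 = 39.1472 s; τ₂ = 11.94/1.630 = 7.32515 s.
Tank 1: C₁ = C_in(1 − e^(−t/τ₁)). Tank 2 (τ₁ ≠ τ₂): C₂ = C_in[1 − (τ₁ e^(−t/τ₁) − τ₂ e^(−t/τ₂))/(τ₁ − τ₂)].
At t = 53.85: e^(−t/τ₁) = 0.252694, e^(−t/τ₂) = 0.000641705.
C₂ = 2.553·[1 − (39.1472·0.252694 − 7.32515·0.000641705)/(31.8221)] = 2.553·0.689286 = 1.75975 g/L.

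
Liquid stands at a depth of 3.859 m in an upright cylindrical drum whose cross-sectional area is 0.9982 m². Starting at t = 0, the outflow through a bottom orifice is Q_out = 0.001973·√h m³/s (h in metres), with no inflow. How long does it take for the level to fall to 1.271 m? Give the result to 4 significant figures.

With no inflow, A dh/dt = −0.001973 √h.
∫ h^(−1/2) dh = −(0.001973/A) ∫ dt, giving 2√h = 2√h₀ − (0.001973/A) t.
t = 2A(√h₀ − √h)/0.001973 = 2·0.9982·(√3.859 − √1.271)/0.001973
  = 1.99640 × (1.96443 − 1.12739) / 0.001973 = 846.975 s.

847.0 s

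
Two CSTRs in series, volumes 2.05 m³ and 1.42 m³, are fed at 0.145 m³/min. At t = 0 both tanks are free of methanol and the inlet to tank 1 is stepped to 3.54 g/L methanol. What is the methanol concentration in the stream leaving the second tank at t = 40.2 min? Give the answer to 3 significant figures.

Species balance on tank i: dCᵢ/dt = (Cᵢ₋₁ − Cᵢ)/τᵢ with τᵢ = Vᵢ/Q.
τ₁ = 2.05/0.145 = 14.138 min; τ₂ = 1.42/0.145 = 9.7931 min.
Tank 1: C₁ = C_in(1 − e^(−t/τ₁)). Tank 2 (τ₁ ≠ τ₂): C₂ = C_in[1 − (τ₁ e^(−t/τ₁) − τ₂ e^(−t/τ₂))/(τ₁ − τ₂)].
At t = 40.2: e^(−t/τ₁) = 0.058227, e^(−t/τ₂) = 0.016491.
C₂ = 3.54·[1 − (14.138·0.058227 − 9.7931·0.016491)/(4.3448)] = 3.54·0.84770 = 3.0009 g/L.

3.00 g/L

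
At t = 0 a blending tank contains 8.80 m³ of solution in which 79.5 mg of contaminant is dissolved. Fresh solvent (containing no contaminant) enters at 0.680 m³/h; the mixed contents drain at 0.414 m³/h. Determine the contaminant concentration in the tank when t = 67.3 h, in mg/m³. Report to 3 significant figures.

Let m(t) be the amount of contaminant. Volume: V(t) = V₀ + (Q_in − Q_out) t = 8.80 + 0.26600 t; V(67.3) = 26.702 m³.
Species balance (pure solvent in): dm/dt = −Q_out · m/V(t).
Separate: dm/m = −Q_out dt/V(t) ⇒ ln(m/m₀) = −(Q_out/(Q_in−Q_out)) ln(V/V₀).
m = m₀ (V₀/V)^(Q_out/(Q_in−Q_out)) = 79.5 × (8.80/26.702)^(1.5564) = 14.129 mg.
C = m/V = 14.129/26.702 = 0.52912 mg/m³.

0.529 mg/m³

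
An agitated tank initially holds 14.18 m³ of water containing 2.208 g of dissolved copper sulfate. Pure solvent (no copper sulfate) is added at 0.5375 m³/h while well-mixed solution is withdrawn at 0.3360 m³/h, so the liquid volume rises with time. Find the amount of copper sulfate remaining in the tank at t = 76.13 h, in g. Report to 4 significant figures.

Let m(t) be the amount of copper sulfate. Volume: V(t) = V₀ + (Q_in − Q_out) t = 14.18 + 0.201500 t; V(76.13) = 29.5202 m³.
Solute balance: dm/dt = 0 − Q_out C = −Q_out m/V(t).
Separate: dm/m = −Q_out dt/V(t) ⇒ ln(m/m₀) = −(Q_out/(Q_in−Q_out)) ln(V/V₀).
m = m₀ (V₀/V)^(Q_out/(Q_in−Q_out)) = 2.208 × (14.18/29.5202)^(1.66749) = 0.650126 g.

0.6501 g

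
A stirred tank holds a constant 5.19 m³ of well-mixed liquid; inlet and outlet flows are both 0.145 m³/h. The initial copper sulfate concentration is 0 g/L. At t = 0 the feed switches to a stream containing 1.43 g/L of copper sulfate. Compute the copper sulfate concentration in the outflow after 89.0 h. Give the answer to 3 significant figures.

Species balance on the tank: V dC/dt = Q(C_in − C).
Time constant τ = V/Q = 5.19/0.145 = 35.793 h.
This is linear first-order; C(t) = C_in + (C₀ − C_in) e^(−t/τ).
C(89.0) = 1.43 + (0 − 1.43)·e^(−89.0/35.793) = 1.43 + (-1.4300)·0.083200 = 1.3110 g/L.

1.31 g/L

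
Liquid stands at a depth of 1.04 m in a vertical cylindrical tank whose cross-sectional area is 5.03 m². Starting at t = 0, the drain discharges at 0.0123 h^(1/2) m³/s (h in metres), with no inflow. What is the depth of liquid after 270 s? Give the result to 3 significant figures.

Accumulation of liquid (constant cross-section A): A dh/dt = −0.0123 √h.
Separate and integrate: 2(√h − √h₀) = −(0.0123/A) t.
√h = √1.04 − 0.0123·270/(2·5.03) = 1.0198 − 0.33012 = 0.68968.
h = 0.68968² = 0.47566 m.

0.476 m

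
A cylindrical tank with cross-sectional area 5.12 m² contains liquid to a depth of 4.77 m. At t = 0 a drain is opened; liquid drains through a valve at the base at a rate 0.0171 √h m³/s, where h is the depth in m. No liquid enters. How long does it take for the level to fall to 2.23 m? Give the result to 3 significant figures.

414 s

A dh/dt = −Q_out = −0.0171 √h.
This is separable: 2 d(√h)/dt = −0.0171/A, so √h = √h₀ − (0.0171/(2A)) t.
t = 2A(√h₀ − √h)/0.0171 = 2·5.12·(√4.77 − √2.23)/0.0171
  = 10.240 × (2.1840 − 1.4933) / 0.0171 = 413.62 s.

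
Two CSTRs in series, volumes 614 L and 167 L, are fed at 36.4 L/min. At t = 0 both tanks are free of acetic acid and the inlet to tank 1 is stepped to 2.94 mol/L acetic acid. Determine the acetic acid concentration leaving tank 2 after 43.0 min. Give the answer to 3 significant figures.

Time constants: τᵢ = Vᵢ/Q for each well-mixed tank.
τ₁ = 614/36.4 = 16.868 min; τ₂ = 167/36.4 = 4.5879 min.
Solving the cascade with C₁(0)=C₂(0)=0 gives C₂(t) = C_in[1 − (τ₁ e^(−t/τ₁) − τ₂ e^(−t/τ₂))/(τ₁ − τ₂)].
At t = 43.0: e^(−t/τ₁) = 0.078145, e^(−t/τ₂) = 8.5034e-05.
C₂ = 2.94·[1 − (16.868·0.078145 − 4.5879·8.5034e-05)/(12.280)] = 2.94·0.89269 = 2.6245 mol/L.

2.62 mol/L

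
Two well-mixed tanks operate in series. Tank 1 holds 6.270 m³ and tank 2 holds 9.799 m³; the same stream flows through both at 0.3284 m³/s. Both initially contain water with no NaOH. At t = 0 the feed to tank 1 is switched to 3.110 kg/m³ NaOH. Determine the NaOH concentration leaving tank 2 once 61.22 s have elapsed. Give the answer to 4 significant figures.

2.224 kg/m³

Each tank obeys Vᵢ dCᵢ/dt = Q(Cᵢ₋₁ − Cᵢ), so τᵢ = Vᵢ/Q.
τ₁ = 6.270/0.3284 = 19.0926 s; τ₂ = 9.799/0.3284 = 29.8386 s.
Tank 1: C₁ = C_in(1 − e^(−t/τ₁)). Tank 2 (τ₁ ≠ τ₂): C₂ = C_in[1 − (τ₁ e^(−t/τ₁) − τ₂ e^(−t/τ₂))/(τ₁ − τ₂)].
At t = 61.22: e^(−t/τ₁) = 0.0404988, e^(−t/τ₂) = 0.128516.
C₂ = 3.110·[1 − (19.0926·0.0404988 − 29.8386·0.128516)/(-10.7460)] = 3.110·0.715104 = 2.22397 kg/m³.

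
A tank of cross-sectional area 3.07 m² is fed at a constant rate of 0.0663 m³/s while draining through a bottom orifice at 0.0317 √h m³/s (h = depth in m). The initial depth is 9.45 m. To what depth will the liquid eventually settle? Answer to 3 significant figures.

4.37 m

A dh/dt = Q_in − 0.0317 √h. Steady state requires inflow = outflow:
Q_in = 0.0317 √h_ss ⇒ √h_ss = 0.0663/0.0317 = 2.0915.
h_ss = 2.0915² = 4.3743 m. (Since h₀ = 9.45 m > h_ss, the level will fall toward this value.)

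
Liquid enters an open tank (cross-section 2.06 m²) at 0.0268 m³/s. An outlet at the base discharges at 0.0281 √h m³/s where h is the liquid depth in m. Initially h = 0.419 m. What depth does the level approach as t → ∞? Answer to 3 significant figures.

Accumulation of liquid (constant cross-section A): A dh/dt = Q_in − 0.0281 √h. At steady state dh/dt = 0:
Q_in = 0.0281 √h_ss ⇒ √h_ss = 0.0268/0.0281 = 0.95374.
h_ss = 0.95374² = 0.90961 m. (Since h₀ = 0.419 m < h_ss, the level will rise toward this value.)

0.910 m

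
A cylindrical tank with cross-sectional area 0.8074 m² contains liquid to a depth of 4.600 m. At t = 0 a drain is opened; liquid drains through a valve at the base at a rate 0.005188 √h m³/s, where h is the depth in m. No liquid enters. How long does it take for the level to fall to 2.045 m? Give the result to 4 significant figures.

A dh/dt = −Q_out = −0.005188 √h.
Separate and integrate: 2(√h − √h₀) = −(0.005188/A) t.
t = 2A(√h₀ − √h)/0.005188 = 2·0.8074·(√4.600 − √2.045)/0.005188
  = 1.61480 × (2.14476 − 1.43003) / 0.005188 = 222.463 s.

222.5 s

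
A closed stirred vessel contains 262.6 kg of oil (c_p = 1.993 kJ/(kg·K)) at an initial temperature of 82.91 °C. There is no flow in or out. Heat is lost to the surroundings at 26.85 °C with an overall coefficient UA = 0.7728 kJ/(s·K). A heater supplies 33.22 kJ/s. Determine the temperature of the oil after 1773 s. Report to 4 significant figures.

70.79 °C

Lumped-capacitance energy balance: M c_p dT/dt = UA(T_amb − T) + Q̇.
dT/dt = (T_ss − T)/τ with T_ss = T_amb + Q̇/UA = 26.85 + 33.22/0.7728 = 69.8365 °C, τ = M c_p/UA = 262.6·1.993/0.7728 = 677.228 s.
Integrating: T(t) = T_ss + (T₀ − T_ss) e^(−t/τ).
T(1773) = 69.8365 + (13.0735)·0.0729468 = 70.7902 °C.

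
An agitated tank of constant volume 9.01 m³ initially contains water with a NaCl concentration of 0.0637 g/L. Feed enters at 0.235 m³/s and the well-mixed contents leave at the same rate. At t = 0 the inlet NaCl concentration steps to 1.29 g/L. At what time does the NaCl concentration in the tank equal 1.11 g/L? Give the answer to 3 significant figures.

Species balance on the tank: V dC/dt = Q(C_in − C), so τ = V/Q = 38.340 s.
C(t) = C_in + (C₀ − C_in) e^(−t/τ). Set C = 1.11 and solve for t:
e^(−t/τ) = (C − C_in)/(C₀ − C_in) = (1.11 − 1.29)/(0.0637 − 1.29) = 0.14678
t = −τ ln(…) = 38.340 × 1.9188 = 73.568 s.

73.6 s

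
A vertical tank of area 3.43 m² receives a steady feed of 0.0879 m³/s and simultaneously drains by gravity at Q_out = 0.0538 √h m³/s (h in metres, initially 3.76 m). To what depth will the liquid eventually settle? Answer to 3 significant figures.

2.67 m

Volume balance on the tank: A dh/dt = Q_in − 0.0538 √h. At steady state dh/dt = 0:
Q_in = 0.0538 √h_ss ⇒ √h_ss = 0.0879/0.0538 = 1.6338.
h_ss = 1.6338² = 2.6694 m. (Since h₀ = 3.76 m > h_ss, the level will fall toward this value.)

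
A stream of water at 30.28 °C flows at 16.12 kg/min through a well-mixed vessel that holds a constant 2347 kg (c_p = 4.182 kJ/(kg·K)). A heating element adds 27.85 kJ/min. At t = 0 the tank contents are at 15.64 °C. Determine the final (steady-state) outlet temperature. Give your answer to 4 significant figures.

M c_p dT/dt = ṁ c_p (T_in − T) + Q̇.
At steady state dT/dt = 0 ⇒ T_ss = T_in + Q̇/(ṁ c_p) = 30.28 + 27.85/(16.12·4.182) = 30.6931 °C.

30.69 °C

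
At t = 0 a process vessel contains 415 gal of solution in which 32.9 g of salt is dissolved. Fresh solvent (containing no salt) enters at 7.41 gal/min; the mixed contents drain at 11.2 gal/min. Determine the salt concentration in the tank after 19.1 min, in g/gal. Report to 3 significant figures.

Let m(t) be the amount of salt. Volume: V(t) = V₀ + (Q_in − Q_out) t = 415 − 3.7900 t; V(19.1) = 342.61 gal.
Solute balance: dm/dt = 0 − Q_out C = −Q_out m/V(t).
dm/m = −Q_out dt/(V₀ − 3.7900 t); integrating gives ln(m/m₀) = −(Q_out/(Q_in−Q_out)) ln(V/V₀).
m = m₀ (V₀/V)^(Q_out/(Q_in−Q_out)) = 32.9 × (415/342.61)^(-2.9551) = 18.672 g.
C = m/V = 18.672/342.61 = 0.054499 g/gal.

0.0545 g/gal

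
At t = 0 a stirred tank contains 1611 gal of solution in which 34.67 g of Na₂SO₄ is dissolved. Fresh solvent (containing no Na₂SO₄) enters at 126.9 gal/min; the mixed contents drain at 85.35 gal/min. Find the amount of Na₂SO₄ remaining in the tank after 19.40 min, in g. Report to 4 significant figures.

15.07 g

Total volume: dV/dt = Q_in − Q_out = 41.5500 gal/min, so V(t) = 1611 + 41.5500 t and V(19.40) = 2417.07 gal.
Solute balance: dm/dt = 0 − Q_out C = −Q_out m/V(t).
Separate: dm/m = −Q_out dt/V(t) ⇒ ln(m/m₀) = −(Q_out/(Q_in−Q_out)) ln(V/V₀).
m = m₀ (V₀/V)^(Q_out/(Q_in−Q_out)) = 34.67 × (1611/2417.07)^(2.05415) = 15.0669 g.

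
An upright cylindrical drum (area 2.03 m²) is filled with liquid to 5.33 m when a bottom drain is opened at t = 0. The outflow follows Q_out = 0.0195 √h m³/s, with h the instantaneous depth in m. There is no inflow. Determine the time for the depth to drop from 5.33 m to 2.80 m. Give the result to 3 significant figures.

132 s

With no inflow, A dh/dt = −0.0195 √h.
∫ h^(−1/2) dh = −(0.0195/A) ∫ dt, giving 2√h = 2√h₀ − (0.0195/A) t.
t = 2A(√h₀ − √h)/0.0195 = 2·2.03·(√5.33 − √2.80)/0.0195
  = 4.0600 × (2.3087 − 1.6733) / 0.0195 = 132.29 s.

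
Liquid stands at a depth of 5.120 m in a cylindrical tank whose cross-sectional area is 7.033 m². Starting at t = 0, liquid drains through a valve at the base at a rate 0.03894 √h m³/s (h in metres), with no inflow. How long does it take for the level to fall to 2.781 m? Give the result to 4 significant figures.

215.0 s

A dh/dt = −Q_out = −0.03894 √h.
Separate and integrate: 2(√h − √h₀) = −(0.03894/A) t.
t = 2A(√h₀ − √h)/0.03894 = 2·7.033·(√5.120 − √2.781)/0.03894
  = 14.0660 × (2.26274 − 1.66763) / 0.03894 = 214.967 s.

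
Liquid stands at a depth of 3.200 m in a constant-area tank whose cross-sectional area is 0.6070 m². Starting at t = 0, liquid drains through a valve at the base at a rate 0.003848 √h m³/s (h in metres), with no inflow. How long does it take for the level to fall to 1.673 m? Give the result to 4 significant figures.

156.3 s

With no inflow, A dh/dt = −0.003848 √h.
This is separable: 2 d(√h)/dt = −0.003848/A, so √h = √h₀ − (0.003848/(2A)) t.
t = 2A(√h₀ − √h)/0.003848 = 2·0.6070·(√3.200 − √1.673)/0.003848
  = 1.21400 × (1.78885 − 1.29345) / 0.003848 = 156.296 s.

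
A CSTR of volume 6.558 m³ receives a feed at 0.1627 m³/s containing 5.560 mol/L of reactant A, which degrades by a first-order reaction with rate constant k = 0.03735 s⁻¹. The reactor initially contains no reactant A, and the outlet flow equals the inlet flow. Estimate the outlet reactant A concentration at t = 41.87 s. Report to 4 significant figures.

Accumulation = in − out − consumed: V dC/dt = Q C_in − Q C − k V C.
This is linear with rate a = Q/V + k = 0.0621594 s⁻¹.
C_ss = Q C_in/(Q + kV) = 2.21914 mol/L; C(t) = C_ss + (C₀ − C_ss) e^(−a t).
C(41.87) = 2.21914 + (-2.21914)·e^(−0.0621594·41.87) = 2.21914 + (-2.21914)·0.0740797 = 2.05474 mol/L.

2.055 mol/L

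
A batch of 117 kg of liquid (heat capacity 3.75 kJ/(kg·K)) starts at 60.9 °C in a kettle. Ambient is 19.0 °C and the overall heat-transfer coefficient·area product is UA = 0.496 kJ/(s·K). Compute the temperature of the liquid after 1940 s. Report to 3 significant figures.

23.7 °C

First-law balance (no shaft work): M c_p dT/dt = −UA(T − T_amb).
dT/dt = (T_ss − T)/τ with T_ss = T_amb = 19.000 °C, τ = M c_p/UA = 117·3.75/0.496 = 884.58 s.
Integrating: T(t) = T_ss + (T₀ − T_ss) e^(−t/τ).
T(1940) = 19.000 + (41.900)·0.11157 = 23.675 °C.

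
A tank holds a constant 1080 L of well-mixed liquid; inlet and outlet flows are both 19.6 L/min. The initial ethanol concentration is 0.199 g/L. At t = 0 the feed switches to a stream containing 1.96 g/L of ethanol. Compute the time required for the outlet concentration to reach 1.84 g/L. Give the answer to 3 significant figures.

Species balance: V dC/dt = Q(C_in − C) ⇒ τ = V/Q = 55.102 min.
C(t) = C_in + (C₀ − C_in) e^(−t/τ). Set C = 1.84 and solve for t:
e^(−t/τ) = (C − C_in)/(C₀ − C_in) = (1.84 − 1.96)/(0.199 − 1.96) = 0.068143
t = −τ ln(…) = 55.102 × 2.6861 = 148.01 min.

148 min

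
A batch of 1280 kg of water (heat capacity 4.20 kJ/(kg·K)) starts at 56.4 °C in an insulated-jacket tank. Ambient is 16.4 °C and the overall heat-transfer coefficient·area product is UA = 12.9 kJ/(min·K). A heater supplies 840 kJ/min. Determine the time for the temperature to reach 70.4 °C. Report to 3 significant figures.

M c_p dT/dt = −UA(T − T_amb) + Q̇.
τ = M c_p/UA = 416.74 min; T_ss = T_amb + Q̇/UA = 16.4 + 840/12.9 = 81.516 °C.
T(t) = T_ss + (T₀ − T_ss)e^(−t/τ); set T = 70.4:
t = −τ ln[(T − T_ss)/(T₀ − T_ss)] = −416.74 · ln(0.44259) = 339.69 min.

340 min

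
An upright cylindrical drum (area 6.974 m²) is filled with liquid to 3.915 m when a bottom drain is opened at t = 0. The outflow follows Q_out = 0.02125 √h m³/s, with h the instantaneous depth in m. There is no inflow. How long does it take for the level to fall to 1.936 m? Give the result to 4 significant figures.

Mass balance (ρ constant): A dh/dt = −0.02125 √h.
This is separable: 2 d(√h)/dt = −0.02125/A, so √h = √h₀ − (0.02125/(2A)) t.
t = 2A(√h₀ − √h)/0.02125 = 2·6.974·(√3.915 − √1.936)/0.02125
  = 13.9480 × (1.97864 − 1.39140) / 0.02125 = 385.446 s.

385.4 s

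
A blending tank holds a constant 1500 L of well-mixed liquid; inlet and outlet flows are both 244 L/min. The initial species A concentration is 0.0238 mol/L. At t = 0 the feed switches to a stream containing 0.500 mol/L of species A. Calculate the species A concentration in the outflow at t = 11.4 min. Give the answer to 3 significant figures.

Unsteady species balance (constant V, well mixed): V dC/dt = Q(C_in − C).
So dC/dt = (C_in − C)/τ with τ = V/Q = 1500/244 = 6.1475 min.
Integrating: C(t) = C_in + (C₀ − C_in) e^(−t/τ).
C(11.4) = 0.500 + (0.0238 − 0.500)·e^(−11.4/6.1475) = 0.500 + (-0.47620)·0.15655 = 0.42545 mol/L.

0.425 mol/L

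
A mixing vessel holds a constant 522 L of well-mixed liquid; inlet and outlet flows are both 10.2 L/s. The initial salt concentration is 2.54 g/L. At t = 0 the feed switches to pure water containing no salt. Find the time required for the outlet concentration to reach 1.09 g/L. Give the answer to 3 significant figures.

Unsteady species balance (constant V, well mixed): V dC/dt = Q(C_in − C), so τ = V/Q = 51.176 s.
C(t) = C_in + (C₀ − C_in) e^(−t/τ). Set C = 1.09 and solve for t:
e^(−t/τ) = (C − C_in)/(C₀ − C_in) = (1.09 − 0)/(2.54 − 0) = 0.42913
t = −τ ln(…) = 51.176 × 0.84599 = 43.295 s.

43.3 s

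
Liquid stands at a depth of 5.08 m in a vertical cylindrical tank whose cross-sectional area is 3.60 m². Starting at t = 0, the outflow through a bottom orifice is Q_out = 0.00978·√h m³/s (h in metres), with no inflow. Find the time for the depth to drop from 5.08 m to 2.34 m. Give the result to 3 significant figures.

533 s

With no inflow, A dh/dt = −0.00978 √h.
∫ h^(−1/2) dh = −(0.00978/A) ∫ dt, giving 2√h = 2√h₀ − (0.00978/A) t.
t = 2A(√h₀ − √h)/0.00978 = 2·3.60·(√5.08 − √2.34)/0.00978
  = 7.2000 × (2.2539 − 1.5297) / 0.00978 = 533.14 s.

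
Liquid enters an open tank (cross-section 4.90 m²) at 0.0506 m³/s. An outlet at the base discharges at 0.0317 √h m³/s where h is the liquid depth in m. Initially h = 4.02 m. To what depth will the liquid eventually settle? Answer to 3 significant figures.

2.55 m

Level balance: A dh/dt = 0.0506 − 0.0317 √h. Setting dh/dt = 0:
Q_in = 0.0317 √h_ss ⇒ √h_ss = 0.0506/0.0317 = 1.5962.
h_ss = 1.5962² = 2.5479 m. (Since h₀ = 4.02 m > h_ss, the level will fall toward this value.)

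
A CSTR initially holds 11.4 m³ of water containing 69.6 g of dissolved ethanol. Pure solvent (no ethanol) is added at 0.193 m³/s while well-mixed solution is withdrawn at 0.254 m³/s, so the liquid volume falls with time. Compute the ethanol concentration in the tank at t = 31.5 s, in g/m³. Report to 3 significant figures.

Let m(t) be the amount of ethanol. Volume: V(t) = V₀ + (Q_in − Q_out) t = 11.4 − 0.061000 t; V(31.5) = 9.4785 m³.
Species balance (pure solvent in): dm/dt = −Q_out · m/V(t).
dm/m = −Q_out dt/(V₀ − 0.061000 t); integrating gives ln(m/m₀) = −(Q_out/(Q_in−Q_out)) ln(V/V₀).
m = m₀ (V₀/V)^(Q_out/(Q_in−Q_out)) = 69.6 × (11.4/9.4785)^(-4.1639) = 32.271 g.
C = m/V = 32.271/9.4785 = 3.4046 g/m³.

3.40 g/m³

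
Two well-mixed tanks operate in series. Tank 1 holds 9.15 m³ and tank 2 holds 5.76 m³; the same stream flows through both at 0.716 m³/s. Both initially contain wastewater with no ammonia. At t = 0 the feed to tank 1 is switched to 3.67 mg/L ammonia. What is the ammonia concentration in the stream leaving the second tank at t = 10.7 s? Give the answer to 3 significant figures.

1.03 mg/L

Time constants: τᵢ = Vᵢ/Q for each well-mixed tank.
τ₁ = 9.15/0.716 = 12.779 s; τ₂ = 5.76/0.716 = 8.0447 s.
Solving the cascade with C₁(0)=C₂(0)=0 gives C₂(t) = C_in[1 − (τ₁ e^(−t/τ₁) − τ₂ e^(−t/τ₂))/(τ₁ − τ₂)].
At t = 10.7: e^(−t/τ₁) = 0.43288, e^(−t/τ₂) = 0.26446.
C₂ = 3.67·[1 − (12.779·0.43288 − 8.0447·0.26446)/(4.7346)] = 3.67·0.28095 = 1.0311 mg/L.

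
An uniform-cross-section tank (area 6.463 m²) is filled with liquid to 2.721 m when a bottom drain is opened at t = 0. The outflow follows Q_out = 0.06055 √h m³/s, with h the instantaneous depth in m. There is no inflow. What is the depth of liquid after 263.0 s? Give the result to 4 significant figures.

Unsteady balance on liquid volume: A dh/dt = −0.06055 √h.
This is separable: 2 d(√h)/dt = −0.06055/A, so √h = √h₀ − (0.06055/(2A)) t.
√h = √2.721 − 0.06055·263.0/(2·6.463) = 1.64955 − 1.23199 = 0.417559.
h = 0.417559² = 0.174356 m.

0.1744 m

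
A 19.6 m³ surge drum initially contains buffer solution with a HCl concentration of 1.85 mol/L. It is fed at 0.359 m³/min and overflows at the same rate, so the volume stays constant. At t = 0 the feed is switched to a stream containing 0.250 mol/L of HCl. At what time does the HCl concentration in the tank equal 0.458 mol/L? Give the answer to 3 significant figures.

111 min

Transient balance on the dissolved component: V dC/dt = Q(C_in − C), so τ = V/Q = 54.596 min.
C(t) = C_in + (C₀ − C_in) e^(−t/τ). Set C = 0.458 and solve for t:
e^(−t/τ) = (C − C_in)/(C₀ − C_in) = (0.458 − 0.250)/(1.85 − 0.250) = 0.13000
t = −τ ln(…) = 54.596 × 2.0402 = 111.39 min.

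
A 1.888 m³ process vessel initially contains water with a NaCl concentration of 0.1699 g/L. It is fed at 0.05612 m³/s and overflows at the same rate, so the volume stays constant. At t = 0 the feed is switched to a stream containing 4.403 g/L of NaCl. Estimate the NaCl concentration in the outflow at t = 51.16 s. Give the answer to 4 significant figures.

3.478 g/L

Accumulation = in − out for the solute gives V dC/dt = Q(C_in − C).
Rewrite as dC/dt + C/τ = C_in/τ, τ = V/Q = 33.6422 s.
C approaches C_in exponentially: C(t) = C_in + (C₀ − C_in) e^(−t/τ).
C(51.16) = 4.403 + (0.1699 − 4.403)·e^(−51.16/33.6422) = 4.403 + (-4.23310)·0.218557 = 3.47783 g/L.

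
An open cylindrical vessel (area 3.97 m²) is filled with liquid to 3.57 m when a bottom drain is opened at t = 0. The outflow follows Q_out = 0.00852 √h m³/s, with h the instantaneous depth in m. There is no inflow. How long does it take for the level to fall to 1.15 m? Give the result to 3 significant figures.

761 s

With no inflow, A dh/dt = −0.00852 √h.
∫ h^(−1/2) dh = −(0.00852/A) ∫ dt, giving 2√h = 2√h₀ − (0.00852/A) t.
t = 2A(√h₀ − √h)/0.00852 = 2·3.97·(√3.57 − √1.15)/0.00852
  = 7.9400 × (1.8894 − 1.0724) / 0.00852 = 761.44 s.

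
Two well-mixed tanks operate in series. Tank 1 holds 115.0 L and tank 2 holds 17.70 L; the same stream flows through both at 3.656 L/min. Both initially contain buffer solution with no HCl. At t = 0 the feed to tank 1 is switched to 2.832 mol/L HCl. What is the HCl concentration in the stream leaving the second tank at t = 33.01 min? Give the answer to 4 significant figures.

Species balance on tank i: dCᵢ/dt = (Cᵢ₋₁ − Cᵢ)/τᵢ with τᵢ = Vᵢ/Q.
τ₁ = 115.0/3.656 = 31.4551 min; τ₂ = 17.70/3.656 = 4.84136 min.
Tank 1: C₁ = C_in(1 − e^(−t/τ₁)). Tank 2 (τ₁ ≠ τ₂): C₂ = C_in[1 − (τ₁ e^(−t/τ₁) − τ₂ e^(−t/τ₂))/(τ₁ − τ₂)].
At t = 33.01: e^(−t/τ₁) = 0.350137, e^(−t/τ₂) = 0.00109354.
C₂ = 2.832·[1 − (31.4551·0.350137 − 4.84136·0.00109354)/(26.6138)] = 2.832·0.586368 = 1.66059 mol/L.

1.661 mol/L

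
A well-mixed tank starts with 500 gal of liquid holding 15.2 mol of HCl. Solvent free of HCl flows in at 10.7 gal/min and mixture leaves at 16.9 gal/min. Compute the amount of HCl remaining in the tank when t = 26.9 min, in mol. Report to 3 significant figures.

Total volume: dV/dt = Q_in − Q_out = -6.2000 gal/min, so V(t) = 500 − 6.2000 t and V(26.9) = 333.22 gal.
Solute balance: dm/dt = 0 − Q_out C = −Q_out m/V(t).
dm/m = −Q_out dt/(V₀ − 6.2000 t); integrating gives ln(m/m₀) = −(Q_out/(Q_in−Q_out)) ln(V/V₀).
m = m₀ (V₀/V)^(Q_out/(Q_in−Q_out)) = 15.2 × (500/333.22)^(-2.7258) = 5.0286 mol.

5.03 mol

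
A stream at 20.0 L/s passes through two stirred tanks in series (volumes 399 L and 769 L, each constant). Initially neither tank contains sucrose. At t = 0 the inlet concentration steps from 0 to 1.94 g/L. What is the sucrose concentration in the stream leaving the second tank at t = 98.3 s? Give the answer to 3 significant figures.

1.64 g/L

Time constants: τᵢ = Vᵢ/Q for each well-mixed tank.
τ₁ = 399/20.0 = 19.950 s; τ₂ = 769/20.0 = 38.450 s.
Solving the cascade with C₁(0)=C₂(0)=0 gives C₂(t) = C_in[1 − (τ₁ e^(−t/τ₁) − τ₂ e^(−t/τ₂))/(τ₁ − τ₂)].
At t = 98.3: e^(−t/τ₁) = 0.0072459, e^(−t/τ₂) = 0.077571.
C₂ = 1.94·[1 − (19.950·0.0072459 − 38.450·0.077571)/(-18.500)] = 1.94·0.84659 = 1.6424 g/L.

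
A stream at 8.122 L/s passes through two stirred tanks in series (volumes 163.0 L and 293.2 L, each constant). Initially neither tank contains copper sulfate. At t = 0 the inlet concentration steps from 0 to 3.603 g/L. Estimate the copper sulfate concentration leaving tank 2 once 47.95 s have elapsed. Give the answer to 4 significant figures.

Time constants: τᵢ = Vᵢ/Q for each well-mixed tank.
τ₁ = 163.0/8.122 = 20.0689 s; τ₂ = 293.2/8.122 = 36.0995 s.
Solving the cascade with C₁(0)=C₂(0)=0 gives C₂(t) = C_in[1 − (τ₁ e^(−t/τ₁) − τ₂ e^(−t/τ₂))/(τ₁ − τ₂)].
At t = 47.95: e^(−t/τ₁) = 0.0916972, e^(−t/τ₂) = 0.264934.
C₂ = 3.603·[1 − (20.0689·0.0916972 − 36.0995·0.264934)/(-16.0305)] = 3.603·0.518187 = 1.86703 g/L.

1.867 g/L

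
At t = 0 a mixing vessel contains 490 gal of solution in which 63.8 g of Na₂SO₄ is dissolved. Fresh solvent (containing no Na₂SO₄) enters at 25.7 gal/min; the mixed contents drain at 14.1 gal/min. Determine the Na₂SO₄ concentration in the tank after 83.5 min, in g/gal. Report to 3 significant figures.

0.0116 g/gal

Let m(t) be the amount of Na₂SO₄. Volume: V(t) = V₀ + (Q_in − Q_out) t = 490 + 11.600 t; V(83.5) = 1458.6 gal.
Species balance (pure solvent in): dm/dt = −Q_out · m/V(t).
dm/m = −Q_out dt/(V₀ + 11.600 t); integrating gives ln(m/m₀) = −(Q_out/(Q_in−Q_out)) ln(V/V₀).
m = m₀ (V₀/V)^(Q_out/(Q_in−Q_out)) = 63.8 × (490/1458.6)^(1.2155) = 16.943 g.
C = m/V = 16.943/1458.6 = 0.011616 g/gal.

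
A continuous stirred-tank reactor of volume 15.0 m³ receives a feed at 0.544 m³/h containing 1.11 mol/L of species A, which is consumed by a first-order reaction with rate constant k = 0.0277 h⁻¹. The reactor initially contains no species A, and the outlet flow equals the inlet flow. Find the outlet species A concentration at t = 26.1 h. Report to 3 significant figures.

0.511 mol/L

Accumulation = in − out − consumed: V dC/dt = Q C_in − Q C − k V C.
This is linear with rate a = Q/V + k = 0.063967 h⁻¹.
C_ss = Q C_in/(Q + kV) = 0.62933 mol/L; C(t) = C_ss + (C₀ − C_ss) e^(−a t).
C(26.1) = 0.62933 + (-0.62933)·e^(−0.063967·26.1) = 0.62933 + (-0.62933)·0.18834 = 0.51080 mol/L.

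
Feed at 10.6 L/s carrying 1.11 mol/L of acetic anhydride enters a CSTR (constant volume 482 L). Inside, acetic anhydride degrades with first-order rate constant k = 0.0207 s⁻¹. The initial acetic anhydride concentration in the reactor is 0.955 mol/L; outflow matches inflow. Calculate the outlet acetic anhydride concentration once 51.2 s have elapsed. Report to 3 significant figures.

0.615 mol/L

V dC/dt = Q(C_in − C) − k V C.
dC/dt = (Q/V) C_in − (Q/V + k) C; effective rate a = Q/V + k = 0.021992 + 0.0207 = 0.042692 s⁻¹.
C_ss = Q C_in/(Q + kV) = 0.57179 mol/L; C(t) = C_ss + (C₀ − C_ss) e^(−a t).
C(51.2) = 0.57179 + (0.38321)·e^(−0.042692·51.2) = 0.57179 + (0.38321)·0.11239 = 0.61486 mol/L.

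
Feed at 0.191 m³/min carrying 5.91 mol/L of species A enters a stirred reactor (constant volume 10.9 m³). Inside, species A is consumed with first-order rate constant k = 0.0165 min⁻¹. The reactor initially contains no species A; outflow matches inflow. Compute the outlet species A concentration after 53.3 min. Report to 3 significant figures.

Species balance: V dC/dt = Q C_in − Q C − k V C.
dC/dt = (Q/V) C_in − (Q/V + k) C; effective rate a = Q/V + k = 0.017523 + 0.0165 = 0.034023 min⁻¹.
C_ss = Q C_in/(Q + kV) = 3.0438 mol/L; C(t) = C_ss + (C₀ − C_ss) e^(−a t).
C(53.3) = 3.0438 + (-3.0438)·e^(−0.034023·53.3) = 3.0438 + (-3.0438)·0.16309 = 2.5474 mol/L.

2.55 mol/L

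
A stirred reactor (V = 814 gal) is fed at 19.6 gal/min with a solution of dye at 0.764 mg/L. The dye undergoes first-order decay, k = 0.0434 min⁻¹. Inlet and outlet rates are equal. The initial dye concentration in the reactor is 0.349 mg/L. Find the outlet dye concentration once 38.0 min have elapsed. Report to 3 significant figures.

Species balance: V dC/dt = Q C_in − Q C − k V C.
This is linear with rate a = Q/V + k = 0.067479 min⁻¹.
C_ss = Q C_in/(Q + kV) = 0.27262 mg/L; C(t) = C_ss + (C₀ − C_ss) e^(−a t).
C(38.0) = 0.27262 + (0.076379)·e^(−0.067479·38.0) = 0.27262 + (0.076379)·0.076982 = 0.27850 mg/L.

0.279 mg/L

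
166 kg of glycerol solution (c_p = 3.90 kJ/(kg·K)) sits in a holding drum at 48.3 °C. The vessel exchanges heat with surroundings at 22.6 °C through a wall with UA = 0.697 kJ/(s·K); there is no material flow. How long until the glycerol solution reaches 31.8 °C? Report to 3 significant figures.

954 s

M c_p dT/dt = −UA(T − T_amb).
τ = M c_p/UA = 928.84 s; T_ss = T_amb = 22.600 °C.
T(t) = T_ss + (T₀ − T_ss)e^(−t/τ); set T = 31.8:
t = −τ ln[(T − T_ss)/(T₀ − T_ss)] = −928.84 · ln(0.35798) = 954.18 s.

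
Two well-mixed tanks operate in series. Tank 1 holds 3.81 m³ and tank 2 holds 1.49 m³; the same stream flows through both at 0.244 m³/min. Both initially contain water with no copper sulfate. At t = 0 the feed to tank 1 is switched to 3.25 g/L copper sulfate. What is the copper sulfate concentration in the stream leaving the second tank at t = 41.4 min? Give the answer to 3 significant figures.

2.88 g/L

Time constants: τᵢ = Vᵢ/Q for each well-mixed tank.
τ₁ = 3.81/0.244 = 15.615 min; τ₂ = 1.49/0.244 = 6.1066 min.
Solving the cascade with C₁(0)=C₂(0)=0 gives C₂(t) = C_in[1 − (τ₁ e^(−t/τ₁) − τ₂ e^(−t/τ₂))/(τ₁ − τ₂)].
At t = 41.4: e^(−t/τ₁) = 0.070557, e^(−t/τ₂) = 0.0011367.
C₂ = 3.25·[1 − (15.615·0.070557 − 6.1066·0.0011367)/(9.5082)] = 3.25·0.88486 = 2.8758 g/L.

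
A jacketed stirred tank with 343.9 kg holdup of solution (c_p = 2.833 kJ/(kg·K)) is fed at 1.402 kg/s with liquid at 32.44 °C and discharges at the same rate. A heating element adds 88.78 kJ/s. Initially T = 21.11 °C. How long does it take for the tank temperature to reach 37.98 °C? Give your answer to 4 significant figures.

Energy balance: M c_p dT/dt = ṁ c_p (T_in − T) + 88.78.
τ = M/ṁ = 245.292 s; T_ss = T_in + Q̇/(ṁ c_p) = 54.7922 °C.
T(t) = T_ss + (T₀ − T_ss) e^(−t/τ). Set T = 37.98:
e^(−t/τ) = (37.98 − 54.7922)/(21.11 − 54.7922) = 0.499142
t = −245.292 · ln(0.499142) = 170.445 s.

170.4 s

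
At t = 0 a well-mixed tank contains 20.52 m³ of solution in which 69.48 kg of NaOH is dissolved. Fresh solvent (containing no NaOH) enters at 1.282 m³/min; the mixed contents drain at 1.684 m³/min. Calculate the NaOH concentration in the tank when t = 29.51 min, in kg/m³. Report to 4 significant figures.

Total volume: dV/dt = Q_in − Q_out = -0.402000 m³/min, so V(t) = 20.52 − 0.402000 t and V(29.51) = 8.65698 m³.
Species balance (pure solvent in): dm/dt = −Q_out · m/V(t).
Separate: dm/m = −Q_out dt/V(t) ⇒ ln(m/m₀) = −(Q_out/(Q_in−Q_out)) ln(V/V₀).
m = m₀ (V₀/V)^(Q_out/(Q_in−Q_out)) = 69.48 × (20.52/8.65698)^(-4.18905) = 1.86963 kg.
C = m/V = 1.86963/8.65698 = 0.215968 kg/m³.

0.2160 kg/m³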